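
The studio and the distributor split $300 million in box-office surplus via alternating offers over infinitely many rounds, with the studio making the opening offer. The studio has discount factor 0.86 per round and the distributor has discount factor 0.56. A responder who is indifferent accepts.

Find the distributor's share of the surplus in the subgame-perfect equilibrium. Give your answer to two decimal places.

45.37

In a stationary SPE each proposer offers the other exactly their discounted continuation value.
If the studio keeps x when proposing and the distributor keeps y when proposing, then x = 300 − 0.56y and y = 300 − 0.86x.
Solving: x = 300(1 − 0.56) / (1 − 0.86·0.56) = 132 / 0.5184 ≈ 254.6296.
The distributor gets 300 − 254.6296 ≈ 45.3704.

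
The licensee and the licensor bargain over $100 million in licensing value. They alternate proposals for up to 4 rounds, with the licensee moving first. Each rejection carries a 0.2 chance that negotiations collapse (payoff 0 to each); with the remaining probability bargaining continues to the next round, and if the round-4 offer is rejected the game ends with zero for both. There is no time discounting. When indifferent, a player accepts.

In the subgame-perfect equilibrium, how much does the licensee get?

32.8

Round 4 (the licensor proposes): the licensee will accept anything ≥ 0, so the licensor offers 0 and keeps 100.
Round 3 (the licensee proposes): rejecting gives the licensor an expected 0.8 × 100 = 80. The licensee offers 80 and keeps 100 − 80 = 20.
Round 2 (the licensor proposes): rejecting gives the licensee an expected 0.8 × 20 = 16, so the licensor offers 16, keeping 84.
Round 1 (the licensee proposes): rejecting gives the licensor an expected 0.8 × 84 = 67.2, so the licensee offers 67.2, keeping 32.8.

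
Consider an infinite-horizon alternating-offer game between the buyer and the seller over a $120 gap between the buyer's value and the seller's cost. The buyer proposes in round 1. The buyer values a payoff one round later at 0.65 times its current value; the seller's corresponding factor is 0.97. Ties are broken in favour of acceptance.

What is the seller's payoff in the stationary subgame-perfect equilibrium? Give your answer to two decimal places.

When the buyer proposes, the seller accepts any offer worth at least 0.97 times what the seller would get by proposing next round; and vice versa.
This gives x = 120 − 0.97y and y = 120 − 0.65x, where x and y are each side's share when it proposes.
Hence (1 − 0.97·0.65)x = 120(1 − 0.97), i.e. 0.3695·x = 3.6.
x ≈ 9.7429; the seller's share is 120 − x ≈ 110.2571.

110.26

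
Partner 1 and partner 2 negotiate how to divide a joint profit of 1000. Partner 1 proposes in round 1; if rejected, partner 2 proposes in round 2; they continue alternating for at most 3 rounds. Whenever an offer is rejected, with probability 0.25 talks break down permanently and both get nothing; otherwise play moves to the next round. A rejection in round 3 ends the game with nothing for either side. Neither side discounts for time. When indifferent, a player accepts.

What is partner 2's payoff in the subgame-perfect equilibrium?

187.5

Round 3 (partner 1 proposes): partner 2 will accept anything ≥ 0, so partner 1 offers 0 and keeps 1000.
Round 2 (partner 2 proposes): rejecting gives partner 1 an expected 0.75 × 1000 = 750. Partner 2 offers 750 and keeps 1000 − 750 = 250.
Round 1 (partner 1 proposes): rejecting gives partner 2 an expected 0.75 × 250 = 187.5, so partner 1 offers 187.5, keeping 812.5.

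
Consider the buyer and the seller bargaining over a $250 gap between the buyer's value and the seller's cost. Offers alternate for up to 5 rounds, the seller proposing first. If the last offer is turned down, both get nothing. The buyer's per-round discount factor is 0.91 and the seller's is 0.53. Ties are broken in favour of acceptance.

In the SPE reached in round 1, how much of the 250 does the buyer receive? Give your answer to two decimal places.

158.49

Round 5 (the seller proposes): the buyer will accept anything ≥ 0, so the seller offers 0 and keeps 250.
Round 4 (the buyer proposes): the seller can get 250 next round, worth 0.53 × 250 = 132.5 now. The buyer offers 132.5 and keeps 250 − 132.5 = 117.5.
Round 3 (the seller proposes): the buyer can get 117.5 next round, worth 0.91 × 117.5 = 106.925 now. The seller offers 106.925 and keeps 250 − 106.925 = 143.075.
Round 2 (the buyer proposes): the seller can get 143.075 next round, worth 0.53 × 143.075 = 75.82975 now, so the buyer offers 75.82975, keeping 174.17025.
Round 1 (the seller proposes): the buyer can get 174.17025 next round, worth 0.91 × 174.17025 = 158.4949275 now; the seller offers that and keeps 91.5050725.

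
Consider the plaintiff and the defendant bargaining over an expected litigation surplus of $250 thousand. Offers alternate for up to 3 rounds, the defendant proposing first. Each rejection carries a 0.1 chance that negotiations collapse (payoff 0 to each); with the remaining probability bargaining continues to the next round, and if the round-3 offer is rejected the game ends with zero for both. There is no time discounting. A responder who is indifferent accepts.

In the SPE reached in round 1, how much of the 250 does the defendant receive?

By backward induction:
Round 3 (the defendant proposes): rejection yields 0 for the plaintiff; the defendant offers 0 and keeps 250.
Round 2 (the plaintiff proposes): rejecting gives the defendant an expected 0.9 × 250 = 225; the plaintiff offers that and keeps 25.
Round 1 (the defendant proposes): rejecting gives the plaintiff an expected 0.9 × 25 = 22.5, so the defendant offers 22.5, keeping 227.5.

227.5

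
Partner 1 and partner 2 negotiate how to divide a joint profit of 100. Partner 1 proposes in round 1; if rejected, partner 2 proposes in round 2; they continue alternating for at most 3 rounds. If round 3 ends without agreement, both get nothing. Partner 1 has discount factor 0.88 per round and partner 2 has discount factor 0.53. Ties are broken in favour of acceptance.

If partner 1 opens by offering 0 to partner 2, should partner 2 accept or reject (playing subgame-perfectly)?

Round 3 (partner 1 proposes): partner 2 will accept anything ≥ 0, so partner 1 offers 0 and keeps 100.
Round 2 (partner 2 proposes): partner 1 can get 100 next round, worth 0.88 × 100 = 88 now; partner 2 offers that and keeps 12.
So by rejecting in round 1, partner 2 gets 12 next round, worth 0.53 × 12 = 6.36 now.
Offer 0 < 6.36, so partner 2 rejects.

Reject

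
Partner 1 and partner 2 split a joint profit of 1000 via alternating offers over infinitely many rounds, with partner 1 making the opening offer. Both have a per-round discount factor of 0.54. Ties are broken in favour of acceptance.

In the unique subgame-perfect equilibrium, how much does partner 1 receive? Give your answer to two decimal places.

When partner 1 proposes, partner 2 accepts any offer worth at least 0.54 times what partner 2 would get by proposing next round; and vice versa.
This gives x = 1000 − 0.54y and y = 1000 − 0.54x, where x and y are each side's share when it proposes.
Hence (1 − 0.54·0.54)x = 1000(1 − 0.54), i.e. 0.7084·x = 460.
x ≈ 649.3506; partner 2's share is 1000 − x ≈ 350.6494.

649.35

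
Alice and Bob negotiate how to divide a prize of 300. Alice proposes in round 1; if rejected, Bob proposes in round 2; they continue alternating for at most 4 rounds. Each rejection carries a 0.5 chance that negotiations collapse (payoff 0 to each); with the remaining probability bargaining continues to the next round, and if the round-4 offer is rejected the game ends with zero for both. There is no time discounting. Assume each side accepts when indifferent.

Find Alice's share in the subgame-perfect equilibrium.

Round 4 (Bob proposes): rejection yields 0 for Alice; Bob offers 0 and keeps 300.
Round 3 (Alice proposes): rejecting gives Bob an expected 0.5 × 300 = 150. Alice offers 150 and keeps 300 − 150 = 150.
Round 2 (Bob proposes): rejecting gives Alice an expected 0.5 × 150 = 75, so Bob offers 75, keeping 225.
Round 1 (Alice proposes): rejecting gives Bob an expected 0.5 × 225 = 112.5, so Alice offers 112.5, keeping 187.5.

187.5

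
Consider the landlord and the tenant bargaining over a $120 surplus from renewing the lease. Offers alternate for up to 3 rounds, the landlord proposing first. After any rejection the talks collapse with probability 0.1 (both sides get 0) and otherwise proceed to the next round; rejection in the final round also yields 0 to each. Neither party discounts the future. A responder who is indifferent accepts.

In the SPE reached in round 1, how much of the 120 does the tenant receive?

Round 3 (the landlord proposes): the tenant will accept anything ≥ 0, so the landlord offers 0 and keeps 120.
Round 2 (the tenant proposes): rejecting gives the landlord an expected 0.9 × 120 = 108, so the tenant offers 108, keeping 12.
Round 1 (the landlord proposes): rejecting gives the tenant an expected 0.9 × 12 = 10.8, so the landlord offers 10.8, keeping 109.2.

10.8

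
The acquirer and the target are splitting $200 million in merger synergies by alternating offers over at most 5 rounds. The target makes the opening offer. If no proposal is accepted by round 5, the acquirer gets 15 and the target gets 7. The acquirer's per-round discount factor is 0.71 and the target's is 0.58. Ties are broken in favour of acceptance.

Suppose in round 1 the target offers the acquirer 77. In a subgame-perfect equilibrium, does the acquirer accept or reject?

Reject

Round 5 (the target proposes): the acquirer gets 15 if talks fail, so the target offers 15 and keeps 185.
Round 4 (the acquirer proposes): the target can get 185 next round, worth 0.58 × 185 = 107.3 now, so the acquirer offers 107.3, keeping 92.7.
Round 3 (the target proposes): the acquirer can get 92.7 next round, worth 0.71 × 92.7 = 65.817 now. The target offers 65.817 and keeps 200 − 65.817 = 134.183.
Round 2 (the acquirer proposes): the target can get 134.183 next round, worth 0.58 × 134.183 = 77.82614 now. The acquirer offers 77.82614 and keeps 200 − 77.82614 = 122.17386.
So by rejecting in round 1, the acquirer gets 122.17386 next round, worth 0.71 × 122.17386 = 86.7434406 now.
Offer 77 < 86.7434406, so the acquirer rejects.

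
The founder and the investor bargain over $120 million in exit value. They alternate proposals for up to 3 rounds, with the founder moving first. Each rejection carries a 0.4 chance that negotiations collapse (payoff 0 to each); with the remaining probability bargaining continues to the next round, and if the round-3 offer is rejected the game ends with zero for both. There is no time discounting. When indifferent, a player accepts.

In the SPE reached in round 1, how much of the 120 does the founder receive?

Round 3 (the founder proposes): rejection yields 0 for the investor; the founder offers 0 and keeps 120.
Round 2 (the investor proposes): rejecting gives the founder an expected 0.6 × 120 = 72, so the investor offers 72, keeping 48.
Round 1 (the founder proposes): rejecting gives the investor an expected 0.6 × 48 = 28.8. The founder offers 28.8 and keeps 120 − 28.8 = 91.2.

91.2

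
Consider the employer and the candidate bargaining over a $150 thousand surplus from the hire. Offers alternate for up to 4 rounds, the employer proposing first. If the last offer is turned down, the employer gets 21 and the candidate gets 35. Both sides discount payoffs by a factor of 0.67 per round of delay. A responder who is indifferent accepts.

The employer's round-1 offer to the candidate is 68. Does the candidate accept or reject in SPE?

Reject

Work out the candidate's continuation value if the offer is rejected.
Round 4 (the candidate proposes): the employer gets 21 if talks fail, so the candidate offers 21 and keeps 129.
Round 3 (the employer proposes): the candidate can get 129 next round, worth 0.67 × 129 = 86.43 now, so the employer offers 86.43, keeping 63.57.
Round 2 (the candidate proposes): the employer can get 63.57 next round, worth 0.67 × 63.57 = 42.5919 now. The candidate offers 42.5919 and keeps 150 − 42.5919 = 107.4081.
So by rejecting in round 1, the candidate gets 107.4081 next round, worth 0.67 × 107.4081 = 71.963427 now.
Offer 68 < 71.963427, so the candidate rejects.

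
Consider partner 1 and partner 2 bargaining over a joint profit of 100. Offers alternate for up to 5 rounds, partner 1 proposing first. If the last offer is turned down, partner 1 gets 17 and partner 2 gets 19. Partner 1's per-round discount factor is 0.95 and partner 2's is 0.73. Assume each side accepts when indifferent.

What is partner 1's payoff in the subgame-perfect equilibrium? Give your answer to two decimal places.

Solve by backward induction from round 5.
Round 5 (partner 1 proposes): partner 2 gets 19 if talks fail, so partner 1 offers 19 and keeps 81.
Round 4 (partner 2 proposes): partner 1 can get 81 next round, worth 0.95 × 81 = 76.95 now; partner 2 offers that and keeps 23.05.
Round 3 (partner 1 proposes): partner 2 can get 23.05 next round, worth 0.73 × 23.05 = 16.8265 now. Partner 1 offers 16.8265 and keeps 100 − 16.8265 = 83.1735.
Round 2 (partner 2 proposes): partner 1 can get 83.1735 next round, worth 0.95 × 83.1735 = 79.014825 now. Partner 2 offers 79.014825 and keeps 100 − 79.014825 = 20.985175.
Round 1 (partner 1 proposes): partner 2 can get 20.985175 next round, worth 0.73 × 20.985175 = 15.31917775 now. Partner 1 offers 15.31917775 and keeps 100 − 15.31917775 = 84.68082225.

84.68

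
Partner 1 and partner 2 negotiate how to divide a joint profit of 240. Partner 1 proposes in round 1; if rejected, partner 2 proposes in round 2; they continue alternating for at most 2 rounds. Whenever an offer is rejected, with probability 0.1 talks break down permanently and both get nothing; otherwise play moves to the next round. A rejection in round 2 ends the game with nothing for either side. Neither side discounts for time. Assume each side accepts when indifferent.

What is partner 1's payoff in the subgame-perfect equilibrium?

By backward induction:
Round 2 (partner 2 proposes): rejection yields 0 for partner 1; partner 2 offers 0 and keeps 240.
Round 1 (partner 1 proposes): rejecting gives partner 2 an expected 0.9 × 240 = 216. Partner 1 offers 216 and keeps 240 − 216 = 24.

24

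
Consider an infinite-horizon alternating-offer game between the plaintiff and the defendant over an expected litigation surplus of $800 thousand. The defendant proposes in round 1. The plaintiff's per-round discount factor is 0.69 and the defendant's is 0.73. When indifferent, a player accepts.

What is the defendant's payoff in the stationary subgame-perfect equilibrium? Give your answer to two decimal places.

499.70

In a stationary SPE each proposer offers the other exactly their discounted continuation value.
If the defendant keeps x when proposing and the plaintiff keeps y when proposing, then x = 800 − 0.69y and y = 800 − 0.73x.
Solving: x = 800(1 − 0.69) / (1 − 0.73·0.69) = 248 / 0.4963 ≈ 499.6978.
The plaintiff gets 800 − 499.6978 ≈ 300.3022.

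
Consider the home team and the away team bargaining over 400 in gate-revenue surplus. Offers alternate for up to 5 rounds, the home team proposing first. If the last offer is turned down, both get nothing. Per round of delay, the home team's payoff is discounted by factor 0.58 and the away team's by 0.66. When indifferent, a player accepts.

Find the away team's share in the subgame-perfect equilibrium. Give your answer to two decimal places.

153.32

Round 5 (the home team proposes): the away team will accept anything ≥ 0, so the home team offers 0 and keeps 400.
Round 4 (the away team proposes): the home team can get 400 next round, worth 0.58 × 400 = 232 now. The away team offers 232 and keeps 400 − 232 = 168.
Round 3 (the home team proposes): the away team can get 168 next round, worth 0.66 × 168 = 110.88 now. The home team offers 110.88 and keeps 400 − 110.88 = 289.12.
Round 2 (the away team proposes): the home team can get 289.12 next round, worth 0.58 × 289.12 = 167.6896 now, so the away team offers 167.6896, keeping 232.3104.
Round 1 (the home team proposes): the away team can get 232.3104 next round, worth 0.66 × 232.3104 = 153.324864 now; the home team offers that and keeps 246.675136.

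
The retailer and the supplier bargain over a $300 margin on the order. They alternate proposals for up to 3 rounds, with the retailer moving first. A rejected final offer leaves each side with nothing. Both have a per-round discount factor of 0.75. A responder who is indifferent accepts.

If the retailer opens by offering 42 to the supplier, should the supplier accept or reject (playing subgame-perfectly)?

Round 3 (the retailer proposes): rejection yields 0 for the supplier; the retailer offers 0 and keeps 300.
Round 2 (the supplier proposes): the retailer can get 300 next round, worth 0.75 × 300 = 225 now; the supplier offers that and keeps 75.
So by rejecting in round 1, the supplier gets 75 next round, worth 0.75 × 75 = 56.25 now.
Offer 42 < 56.25, so the supplier rejects.

Reject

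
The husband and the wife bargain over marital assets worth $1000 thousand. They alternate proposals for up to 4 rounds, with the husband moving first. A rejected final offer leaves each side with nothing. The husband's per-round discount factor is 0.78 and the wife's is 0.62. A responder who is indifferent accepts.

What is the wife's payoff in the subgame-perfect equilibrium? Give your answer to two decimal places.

436.23

Work backward from the last round.
Round 4 (the wife proposes): the husband will accept anything ≥ 0, so the wife offers 0 and keeps 1000.
Round 3 (the husband proposes): the wife can get 1000 next round, worth 0.62 × 1000 = 620 now. The husband offers 620 and keeps 1000 − 620 = 380.
Round 2 (the wife proposes): the husband can get 380 next round, worth 0.78 × 380 = 296.4 now; the wife offers that and keeps 703.6.
Round 1 (the husband proposes): the wife can get 703.6 next round, worth 0.62 × 703.6 = 436.232 now. The husband offers 436.232 and keeps 1000 − 436.232 = 563.768.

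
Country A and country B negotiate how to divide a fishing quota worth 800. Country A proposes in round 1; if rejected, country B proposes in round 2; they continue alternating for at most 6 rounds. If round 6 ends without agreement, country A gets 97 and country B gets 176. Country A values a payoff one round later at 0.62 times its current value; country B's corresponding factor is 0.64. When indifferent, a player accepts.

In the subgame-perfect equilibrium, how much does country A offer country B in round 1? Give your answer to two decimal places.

342.60

Round 6 (country B proposes): country A gets 97 if talks fail, so country B offers 97 and keeps 703.
Round 5 (country A proposes): country B can get 703 next round, worth 0.64 × 703 = 449.92 now. Country A offers 449.92 and keeps 800 − 449.92 = 350.08.
Round 4 (country B proposes): country A can get 350.08 next round, worth 0.62 × 350.08 = 217.0496 now. Country B offers 217.0496 and keeps 800 − 217.0496 = 582.9504.
Round 3 (country A proposes): country B can get 582.9504 next round, worth 0.64 × 582.9504 = 373.088256 now; country A offers that and keeps 426.911744.
Round 2 (country B proposes): country A can get 426.911744 next round, worth 0.62 × 426.911744 = 264.68528128 now, so country B offers 264.68528128, keeping 535.31471872.
Round 1 (country A proposes): country B can get 535.31471872 next round, worth 0.64 × 535.31471872 = 342.6014199808 now, so country A offers 342.6014199808, keeping 457.3985800192.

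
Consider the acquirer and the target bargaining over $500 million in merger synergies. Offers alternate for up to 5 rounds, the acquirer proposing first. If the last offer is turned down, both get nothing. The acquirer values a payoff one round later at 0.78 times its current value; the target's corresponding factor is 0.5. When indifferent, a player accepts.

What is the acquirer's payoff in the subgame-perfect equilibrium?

423.55

By backward induction:
Round 5 (the acquirer proposes): the target will accept anything ≥ 0, so the acquirer offers 0 and keeps 500.
Round 4 (the target proposes): the acquirer can get 500 next round, worth 0.78 × 500 = 390 now, so the target offers 390, keeping 110.
Round 3 (the acquirer proposes): the target can get 110 next round, worth 0.5 × 110 = 55 now; the acquirer offers that and keeps 445.
Round 2 (the target proposes): the acquirer can get 445 next round, worth 0.78 × 445 = 347.1 now. The target offers 347.1 and keeps 500 − 347.1 = 152.9.
Round 1 (the acquirer proposes): the target can get 152.9 next round, worth 0.5 × 152.9 = 76.45 now, so the acquirer offers 76.45, keeping 423.55.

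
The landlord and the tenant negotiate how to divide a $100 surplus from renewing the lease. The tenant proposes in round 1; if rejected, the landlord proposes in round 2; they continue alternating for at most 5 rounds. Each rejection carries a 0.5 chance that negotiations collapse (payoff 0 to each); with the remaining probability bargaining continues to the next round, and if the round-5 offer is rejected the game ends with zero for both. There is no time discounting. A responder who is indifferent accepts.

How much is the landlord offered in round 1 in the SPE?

31.25

Round 5 (the tenant proposes): rejection yields 0 for the landlord; the tenant offers 0 and keeps 100.
Round 4 (the landlord proposes): rejecting gives the tenant an expected 0.5 × 100 = 50, so the landlord offers 50, keeping 50.
Round 3 (the tenant proposes): rejecting gives the landlord an expected 0.5 × 50 = 25, so the tenant offers 25, keeping 75.
Round 2 (the landlord proposes): rejecting gives the tenant an expected 0.5 × 75 = 37.5; the landlord offers that and keeps 62.5.
Round 1 (the tenant proposes): rejecting gives the landlord an expected 0.5 × 62.5 = 31.25. The tenant offers 31.25 and keeps 100 − 31.25 = 68.75.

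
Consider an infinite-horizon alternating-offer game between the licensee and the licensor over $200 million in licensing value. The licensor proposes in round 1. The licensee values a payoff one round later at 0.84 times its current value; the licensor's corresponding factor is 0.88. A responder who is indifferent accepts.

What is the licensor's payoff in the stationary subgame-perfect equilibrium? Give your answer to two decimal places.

Let x be the licensor's share when the licensor proposes and y be the licensee's share when the licensee proposes.
The licensee accepts iff offered ≥ 0.84·y, so x = 200 − 0.84y. Symmetrically y = 200 − 0.88x.
Substituting: x = 200 − 0.84(200 − 0.88x), giving x(1 − 0.88·0.84) = 200(1 − 0.84).
So x = 200 × 0.16 / 0.2608 ≈ 122.6994, and the licensee receives 200 − x ≈ 77.3006.

122.70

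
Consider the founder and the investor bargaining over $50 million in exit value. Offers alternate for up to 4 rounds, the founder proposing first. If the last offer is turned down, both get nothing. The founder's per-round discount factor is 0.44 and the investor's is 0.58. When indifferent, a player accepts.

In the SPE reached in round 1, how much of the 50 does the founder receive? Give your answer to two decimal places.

Solve by backward induction from round 4.
Round 4 (the investor proposes): the founder will accept anything ≥ 0, so the investor offers 0 and keeps 50.
Round 3 (the founder proposes): the investor can get 50 next round, worth 0.58 × 50 = 29 now, so the founder offers 29, keeping 21.
Round 2 (the investor proposes): the founder can get 21 next round, worth 0.44 × 21 = 9.24 now. The investor offers 9.24 and keeps 50 − 9.24 = 40.76.
Round 1 (the founder proposes): the investor can get 40.76 next round, worth 0.58 × 40.76 = 23.6408 now. The founder offers 23.6408 and keeps 50 − 23.6408 = 26.3592.

26.36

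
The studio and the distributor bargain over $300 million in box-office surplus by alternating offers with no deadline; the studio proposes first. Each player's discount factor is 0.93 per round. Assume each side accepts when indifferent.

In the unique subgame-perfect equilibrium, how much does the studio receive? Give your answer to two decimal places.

In a stationary SPE each proposer offers the other exactly their discounted continuation value.
If the studio keeps x when proposing and the distributor keeps y when proposing, then x = 300 − 0.93y and y = 300 − 0.93x.
Solving: x = 300(1 − 0.93) / (1 − 0.93·0.93) = 21 / 0.1351 ≈ 155.4404.
The distributor gets 300 − 155.4404 ≈ 144.5596.

155.44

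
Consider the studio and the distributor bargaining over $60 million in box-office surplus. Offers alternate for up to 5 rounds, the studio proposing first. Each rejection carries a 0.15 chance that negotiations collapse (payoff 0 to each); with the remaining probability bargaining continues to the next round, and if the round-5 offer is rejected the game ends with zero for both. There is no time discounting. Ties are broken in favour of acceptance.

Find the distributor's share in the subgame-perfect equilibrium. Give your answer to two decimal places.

Round 5 (the studio proposes): the distributor will accept anything ≥ 0, so the studio offers 0 and keeps 60.
Round 4 (the distributor proposes): rejecting gives the studio an expected 0.85 × 60 = 51. The distributor offers 51 and keeps 60 − 51 = 9.
Round 3 (the studio proposes): rejecting gives the distributor an expected 0.85 × 9 = 7.65. The studio offers 7.65 and keeps 60 − 7.65 = 52.35.
Round 2 (the distributor proposes): rejecting gives the studio an expected 0.85 × 52.35 = 44.4975, so the distributor offers 44.4975, keeping 15.5025.
Round 1 (the studio proposes): rejecting gives the distributor an expected 0.85 × 15.5025 = 13.177125. The studio offers 13.177125 and keeps 60 − 13.177125 = 46.822875.

13.18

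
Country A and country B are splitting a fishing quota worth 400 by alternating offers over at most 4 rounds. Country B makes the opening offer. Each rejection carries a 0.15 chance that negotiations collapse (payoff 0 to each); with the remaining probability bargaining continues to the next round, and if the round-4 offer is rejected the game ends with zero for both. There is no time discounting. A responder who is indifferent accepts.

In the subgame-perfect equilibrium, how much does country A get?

296.65

Round 4 (country A proposes): rejection yields 0 for country B; country A offers 0 and keeps 400.
Round 3 (country B proposes): rejecting gives country A an expected 0.85 × 400 = 340; country B offers that and keeps 60.
Round 2 (country A proposes): rejecting gives country B an expected 0.85 × 60 = 51. Country A offers 51 and keeps 400 − 51 = 349.
Round 1 (country B proposes): rejecting gives country A an expected 0.85 × 349 = 296.65; country B offers that and keeps 103.35.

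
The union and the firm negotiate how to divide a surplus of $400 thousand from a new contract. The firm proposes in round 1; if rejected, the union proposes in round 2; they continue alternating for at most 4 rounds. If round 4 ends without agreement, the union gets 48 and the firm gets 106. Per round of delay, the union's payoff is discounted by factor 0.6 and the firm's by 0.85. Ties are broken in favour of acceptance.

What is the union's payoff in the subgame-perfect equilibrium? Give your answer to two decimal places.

125.96

By backward induction:
Round 4 (the union proposes): the firm gets 106 if talks fail, so the union offers 106 and keeps 294.
Round 3 (the firm proposes): the union can get 294 next round, worth 0.6 × 294 = 176.4 now; the firm offers that and keeps 223.6.
Round 2 (the union proposes): the firm can get 223.6 next round, worth 0.85 × 223.6 = 190.06 now; the union offers that and keeps 209.94.
Round 1 (the firm proposes): the union can get 209.94 next round, worth 0.6 × 209.94 = 125.964 now. The firm offers 125.964 and keeps 400 − 125.964 = 274.036.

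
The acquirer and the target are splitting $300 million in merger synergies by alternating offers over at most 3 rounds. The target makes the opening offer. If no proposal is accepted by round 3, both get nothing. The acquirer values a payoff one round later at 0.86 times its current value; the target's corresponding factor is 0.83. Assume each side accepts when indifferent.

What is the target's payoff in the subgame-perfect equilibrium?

256.14

By backward induction:
Round 3 (the target proposes): rejection yields 0 for the acquirer; the target offers 0 and keeps 300.
Round 2 (the acquirer proposes): the target can get 300 next round, worth 0.83 × 300 = 249 now; the acquirer offers that and keeps 51.
Round 1 (the target proposes): the acquirer can get 51 next round, worth 0.86 × 51 = 43.86 now. The target offers 43.86 and keeps 300 − 43.86 = 256.14.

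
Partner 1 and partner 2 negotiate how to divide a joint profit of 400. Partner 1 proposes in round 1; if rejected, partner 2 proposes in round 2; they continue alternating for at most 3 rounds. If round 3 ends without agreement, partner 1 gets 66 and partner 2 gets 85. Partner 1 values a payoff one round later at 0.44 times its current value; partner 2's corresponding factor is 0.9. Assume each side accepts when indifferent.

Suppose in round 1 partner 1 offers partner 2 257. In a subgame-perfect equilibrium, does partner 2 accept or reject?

Accept

Round 3 (partner 1 proposes): partner 2 gets 85 if talks fail, so partner 1 offers 85 and keeps 315.
Round 2 (partner 2 proposes): partner 1 can get 315 next round, worth 0.44 × 315 = 138.6 now, so partner 2 offers 138.6, keeping 261.4.
So by rejecting in round 1, partner 2 gets 261.4 next round, worth 0.9 × 261.4 = 235.26 now.
Offer 257 ≥ 235.26, so partner 2 accepts.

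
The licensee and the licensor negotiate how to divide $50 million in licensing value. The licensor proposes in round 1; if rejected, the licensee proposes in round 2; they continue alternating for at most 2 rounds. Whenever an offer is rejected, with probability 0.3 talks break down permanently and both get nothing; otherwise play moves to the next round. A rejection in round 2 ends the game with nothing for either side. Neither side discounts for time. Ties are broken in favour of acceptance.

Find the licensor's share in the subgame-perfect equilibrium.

15

Round 2 (the licensee proposes): rejection yields 0 for the licensor; the licensee offers 0 and keeps 50.
Round 1 (the licensor proposes): rejecting gives the licensee an expected 0.7 × 50 = 35; the licensor offers that and keeps 15.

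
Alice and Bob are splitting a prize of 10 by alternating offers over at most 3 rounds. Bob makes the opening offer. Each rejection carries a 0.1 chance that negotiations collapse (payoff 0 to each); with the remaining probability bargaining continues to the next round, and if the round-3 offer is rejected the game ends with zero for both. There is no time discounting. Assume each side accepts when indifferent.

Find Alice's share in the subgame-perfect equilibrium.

0.9

Round 3 (Bob proposes): rejection yields 0 for Alice; Bob offers 0 and keeps 10.
Round 2 (Alice proposes): rejecting gives Bob an expected 0.9 × 10 = 9, so Alice offers 9, keeping 1.
Round 1 (Bob proposes): rejecting gives Alice an expected 0.9 × 1 = 0.9; Bob offers that and keeps 9.1.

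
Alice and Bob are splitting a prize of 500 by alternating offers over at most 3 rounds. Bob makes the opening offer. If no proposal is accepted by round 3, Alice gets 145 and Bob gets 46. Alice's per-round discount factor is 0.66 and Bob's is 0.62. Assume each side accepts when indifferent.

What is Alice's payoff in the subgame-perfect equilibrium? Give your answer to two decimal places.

Round 3 (Bob proposes): Alice gets 145 if talks fail, so Bob offers 145 and keeps 355.
Round 2 (Alice proposes): Bob can get 355 next round, worth 0.62 × 355 = 220.1 now, so Alice offers 220.1, keeping 279.9.
Round 1 (Bob proposes): Alice can get 279.9 next round, worth 0.66 × 279.9 = 184.734 now, so Bob offers 184.734, keeping 315.266.

184.73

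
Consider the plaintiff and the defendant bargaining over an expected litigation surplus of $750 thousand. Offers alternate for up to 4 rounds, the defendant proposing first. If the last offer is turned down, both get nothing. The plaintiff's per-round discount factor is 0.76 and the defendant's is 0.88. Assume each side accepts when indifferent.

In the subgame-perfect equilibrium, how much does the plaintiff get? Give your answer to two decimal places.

Round 4 (the plaintiff proposes): rejection yields 0 for the defendant; the plaintiff offers 0 and keeps 750.
Round 3 (the defendant proposes): the plaintiff can get 750 next round, worth 0.76 × 750 = 570 now; the defendant offers that and keeps 180.
Round 2 (the plaintiff proposes): the defendant can get 180 next round, worth 0.88 × 180 = 158.4 now, so the plaintiff offers 158.4, keeping 591.6.
Round 1 (the defendant proposes): the plaintiff can get 591.6 next round, worth 0.76 × 591.6 = 449.616 now, so the defendant offers 449.616, keeping 300.384.

449.62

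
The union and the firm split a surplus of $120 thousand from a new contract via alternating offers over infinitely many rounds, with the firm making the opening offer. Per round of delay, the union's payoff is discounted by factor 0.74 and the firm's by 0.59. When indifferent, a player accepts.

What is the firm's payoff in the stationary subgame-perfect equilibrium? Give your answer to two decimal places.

55.38

When the firm proposes, the union accepts any offer worth at least 0.74 times what the union would get by proposing next round; and vice versa.
This gives x = 120 − 0.74y and y = 120 − 0.59x, where x and y are each side's share when it proposes.
Hence (1 − 0.74·0.59)x = 120(1 − 0.74), i.e. 0.5634·x = 31.2.
x ≈ 55.3781; the union's share is 120 − x ≈ 64.6219.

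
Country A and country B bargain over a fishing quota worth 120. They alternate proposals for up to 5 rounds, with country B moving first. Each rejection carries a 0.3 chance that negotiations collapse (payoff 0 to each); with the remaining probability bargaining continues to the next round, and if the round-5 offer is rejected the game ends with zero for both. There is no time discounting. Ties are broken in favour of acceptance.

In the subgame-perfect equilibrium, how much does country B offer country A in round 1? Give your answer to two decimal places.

37.55

Round 5 (country B proposes): rejection yields 0 for country A; country B offers 0 and keeps 120.
Round 4 (country A proposes): rejecting gives country B an expected 0.7 × 120 = 84, so country A offers 84, keeping 36.
Round 3 (country B proposes): rejecting gives country A an expected 0.7 × 36 = 25.2. Country B offers 25.2 and keeps 120 − 25.2 = 94.8.
Round 2 (country A proposes): rejecting gives country B an expected 0.7 × 94.8 = 66.36. Country A offers 66.36 and keeps 120 − 66.36 = 53.64.
Round 1 (country B proposes): rejecting gives country A an expected 0.7 × 53.64 = 37.548. Country B offers 37.548 and keeps 120 − 37.548 = 82.452.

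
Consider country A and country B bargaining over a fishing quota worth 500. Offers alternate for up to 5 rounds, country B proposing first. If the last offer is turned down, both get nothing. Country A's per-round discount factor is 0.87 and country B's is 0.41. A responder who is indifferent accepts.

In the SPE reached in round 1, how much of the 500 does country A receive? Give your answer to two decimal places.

Work backward from the last round.
Round 5 (country B proposes): country A will accept anything ≥ 0, so country B offers 0 and keeps 500.
Round 4 (country A proposes): country B can get 500 next round, worth 0.41 × 500 = 205 now, so country A offers 205, keeping 295.
Round 3 (country B proposes): country A can get 295 next round, worth 0.87 × 295 = 256.65 now, so country B offers 256.65, keeping 243.35.
Round 2 (country A proposes): country B can get 243.35 next round, worth 0.41 × 243.35 = 99.7735 now; country A offers that and keeps 400.2265.
Round 1 (country B proposes): country A can get 400.2265 next round, worth 0.87 × 400.2265 = 348.197055 now; country B offers that and keeps 151.802945.

348.20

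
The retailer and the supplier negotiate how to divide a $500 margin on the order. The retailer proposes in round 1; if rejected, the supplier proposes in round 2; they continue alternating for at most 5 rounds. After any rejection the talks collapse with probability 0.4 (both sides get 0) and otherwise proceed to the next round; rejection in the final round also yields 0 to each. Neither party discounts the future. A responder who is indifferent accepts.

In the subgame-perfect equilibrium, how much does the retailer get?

336.8

By backward induction:
Round 5 (the retailer proposes): the supplier will accept anything ≥ 0, so the retailer offers 0 and keeps 500.
Round 4 (the supplier proposes): rejecting gives the retailer an expected 0.6 × 500 = 300. The supplier offers 300 and keeps 500 − 300 = 200.
Round 3 (the retailer proposes): rejecting gives the supplier an expected 0.6 × 200 = 120, so the retailer offers 120, keeping 380.
Round 2 (the supplier proposes): rejecting gives the retailer an expected 0.6 × 380 = 228. The supplier offers 228 and keeps 500 − 228 = 272.
Round 1 (the retailer proposes): rejecting gives the supplier an expected 0.6 × 272 = 163.2, so the retailer offers 163.2, keeping 336.8.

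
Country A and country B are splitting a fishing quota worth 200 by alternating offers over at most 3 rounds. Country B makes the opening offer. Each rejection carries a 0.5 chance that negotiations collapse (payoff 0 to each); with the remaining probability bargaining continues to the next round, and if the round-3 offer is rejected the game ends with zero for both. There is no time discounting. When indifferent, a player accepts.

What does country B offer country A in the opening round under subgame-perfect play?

50

By backward induction:
Round 3 (country B proposes): country A will accept anything ≥ 0, so country B offers 0 and keeps 200.
Round 2 (country A proposes): rejecting gives country B an expected 0.5 × 200 = 100, so country A offers 100, keeping 100.
Round 1 (country B proposes): rejecting gives country A an expected 0.5 × 100 = 50. Country B offers 50 and keeps 200 − 50 = 150.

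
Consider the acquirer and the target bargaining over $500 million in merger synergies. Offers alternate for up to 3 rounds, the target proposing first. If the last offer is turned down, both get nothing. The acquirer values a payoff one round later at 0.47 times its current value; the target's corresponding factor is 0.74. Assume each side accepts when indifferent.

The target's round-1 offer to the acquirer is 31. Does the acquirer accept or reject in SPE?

Reject

Round 3 (the target proposes): rejection yields 0 for the acquirer; the target offers 0 and keeps 500.
Round 2 (the acquirer proposes): the target can get 500 next round, worth 0.74 × 500 = 370 now; the acquirer offers that and keeps 130.
So by rejecting in round 1, the acquirer gets 130 next round, worth 0.47 × 130 = 61.1 now.
Offer 31 < 61.1, so the acquirer rejects.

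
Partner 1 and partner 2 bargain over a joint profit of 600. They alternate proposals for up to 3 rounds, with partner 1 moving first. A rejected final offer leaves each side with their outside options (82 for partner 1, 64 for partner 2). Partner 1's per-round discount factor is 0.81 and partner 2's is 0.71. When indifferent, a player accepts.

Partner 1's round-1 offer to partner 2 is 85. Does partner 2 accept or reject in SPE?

Reject

Work out partner 2's continuation value if the offer is rejected.
Round 3 (partner 1 proposes): partner 2 gets 64 if talks fail, so partner 1 offers 64 and keeps 536.
Round 2 (partner 2 proposes): partner 1 can get 536 next round, worth 0.81 × 536 = 434.16 now; partner 2 offers that and keeps 165.84.
So by rejecting in round 1, partner 2 gets 165.84 next round, worth 0.71 × 165.84 = 117.7464 now.
Offer 85 < 117.7464, so partner 2 rejects.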